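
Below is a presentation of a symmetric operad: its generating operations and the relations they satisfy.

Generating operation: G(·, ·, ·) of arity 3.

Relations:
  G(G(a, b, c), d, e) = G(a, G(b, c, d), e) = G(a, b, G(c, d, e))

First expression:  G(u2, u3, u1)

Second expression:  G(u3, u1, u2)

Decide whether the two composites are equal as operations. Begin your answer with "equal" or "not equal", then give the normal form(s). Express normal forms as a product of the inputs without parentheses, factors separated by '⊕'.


not equal: they reduce to u2 ⊕ u3 ⊕ u1 and u3 ⊕ u1 ⊕ u2

In normal form, the first expression is u2 ⊕ u3 ⊕ u1
In normal form, the second expression is u3 ⊕ u1 ⊕ u2
The forms do not match — not equal.


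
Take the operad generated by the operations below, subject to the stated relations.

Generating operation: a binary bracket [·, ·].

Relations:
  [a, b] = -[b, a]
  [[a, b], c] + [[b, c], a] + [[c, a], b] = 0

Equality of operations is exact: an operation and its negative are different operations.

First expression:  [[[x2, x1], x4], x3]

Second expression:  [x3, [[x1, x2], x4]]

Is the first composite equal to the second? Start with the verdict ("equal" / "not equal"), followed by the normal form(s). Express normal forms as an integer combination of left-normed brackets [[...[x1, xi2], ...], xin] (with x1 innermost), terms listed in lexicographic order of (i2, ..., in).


The first expression reduces to -[[[x1, x2], x4], x3]
The second expression reduces to -[[[x1, x2], x4], x3]
The normal forms match — equal.

equal: each reduces to -[[[x1, x2], x4], x3]


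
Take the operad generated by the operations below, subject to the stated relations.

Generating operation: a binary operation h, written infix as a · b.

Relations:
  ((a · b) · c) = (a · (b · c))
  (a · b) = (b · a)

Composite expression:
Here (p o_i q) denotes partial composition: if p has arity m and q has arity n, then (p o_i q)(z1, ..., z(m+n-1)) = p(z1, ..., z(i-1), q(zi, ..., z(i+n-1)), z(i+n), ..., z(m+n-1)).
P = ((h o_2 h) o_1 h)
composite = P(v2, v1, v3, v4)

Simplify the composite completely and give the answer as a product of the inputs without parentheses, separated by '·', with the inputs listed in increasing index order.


With h associative and commutative, the v-input set is all that matters.
(v2 · v1) flattens to v2 · v1
(v3 · v4) flattens to v3 · v4
((v2 · v1) · (v3 · v4)) flattens to v2 · v1 · v3 · v4
sorting the factors by input index: v1 · v2 · v3 · v4

v1 · v2 · v3 · v4


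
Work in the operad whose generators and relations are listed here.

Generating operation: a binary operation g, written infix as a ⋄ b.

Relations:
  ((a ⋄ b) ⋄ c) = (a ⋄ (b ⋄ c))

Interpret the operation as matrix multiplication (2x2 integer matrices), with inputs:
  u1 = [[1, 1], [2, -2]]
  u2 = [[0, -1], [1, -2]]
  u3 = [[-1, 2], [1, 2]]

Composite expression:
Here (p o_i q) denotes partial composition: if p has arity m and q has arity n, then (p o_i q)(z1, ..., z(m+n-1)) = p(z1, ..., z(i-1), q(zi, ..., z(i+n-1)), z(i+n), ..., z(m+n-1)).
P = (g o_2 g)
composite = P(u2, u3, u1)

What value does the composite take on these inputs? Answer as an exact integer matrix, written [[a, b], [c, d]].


(u3 ⋄ u1) = [[3, -5], [5, -3]]
(u2 ⋄ (u3 ⋄ u1)) = [[-5, 3], [-7, 1]]

[[-5, 3], [-7, 1]]


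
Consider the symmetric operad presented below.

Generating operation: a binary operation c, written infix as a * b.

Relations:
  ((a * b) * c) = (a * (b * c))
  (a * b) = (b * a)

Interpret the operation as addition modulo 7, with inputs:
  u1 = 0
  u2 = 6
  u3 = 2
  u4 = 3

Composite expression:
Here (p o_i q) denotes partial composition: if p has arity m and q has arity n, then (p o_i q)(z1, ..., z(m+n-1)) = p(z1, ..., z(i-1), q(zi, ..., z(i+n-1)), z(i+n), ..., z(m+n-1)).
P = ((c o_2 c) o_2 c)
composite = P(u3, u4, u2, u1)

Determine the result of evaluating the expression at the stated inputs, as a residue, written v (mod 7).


4 (mod 7)

(u4 * u2) = 2
((u4 * u2) * u1) = 2
(u3 * ((u4 * u2) * u1)) = 4


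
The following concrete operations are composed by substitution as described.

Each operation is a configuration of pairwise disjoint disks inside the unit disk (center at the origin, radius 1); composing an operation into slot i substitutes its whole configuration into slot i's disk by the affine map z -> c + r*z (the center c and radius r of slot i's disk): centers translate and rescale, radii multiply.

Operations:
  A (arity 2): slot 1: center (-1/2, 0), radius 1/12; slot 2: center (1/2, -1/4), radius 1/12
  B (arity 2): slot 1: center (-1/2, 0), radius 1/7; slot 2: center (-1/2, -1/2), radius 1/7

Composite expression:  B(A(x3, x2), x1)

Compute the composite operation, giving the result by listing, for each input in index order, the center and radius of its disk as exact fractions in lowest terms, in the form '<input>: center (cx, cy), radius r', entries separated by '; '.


x1: center (-1/2, -1/2), radius 1/7; x2: center (-3/7, -1/28), radius 1/84; x3: center (-4/7, 0), radius 1/84

Below B, radii multiply path by path; the x-disk centers shift.
x3 passes through 2 substitutions, ending at center (-4/7, 0), radius 1/84
x2 passes through 2 substitutions, ending at center (-3/7, -1/28), radius 1/84
x1 passes through 1 substitution, ending at center (-1/2, -1/2), radius 1/7


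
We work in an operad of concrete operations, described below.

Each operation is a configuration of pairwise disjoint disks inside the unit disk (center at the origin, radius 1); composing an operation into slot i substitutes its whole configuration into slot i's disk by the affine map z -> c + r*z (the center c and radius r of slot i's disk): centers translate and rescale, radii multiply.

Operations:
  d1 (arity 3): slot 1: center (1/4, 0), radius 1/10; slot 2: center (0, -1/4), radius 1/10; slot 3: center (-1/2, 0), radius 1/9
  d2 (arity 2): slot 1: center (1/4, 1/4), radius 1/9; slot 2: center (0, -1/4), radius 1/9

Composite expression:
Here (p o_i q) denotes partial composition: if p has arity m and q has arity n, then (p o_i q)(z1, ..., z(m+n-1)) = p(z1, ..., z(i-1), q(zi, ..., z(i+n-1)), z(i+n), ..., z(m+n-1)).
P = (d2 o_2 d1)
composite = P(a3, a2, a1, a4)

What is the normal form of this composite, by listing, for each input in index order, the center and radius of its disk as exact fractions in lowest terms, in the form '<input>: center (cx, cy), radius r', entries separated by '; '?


a1: center (0, -5/18), radius 1/90; a2: center (1/36, -1/4), radius 1/90; a3: center (1/4, 1/4), radius 1/9; a4: center (-1/18, -1/4), radius 1/81

Below d2, radii multiply path by path; the a-disk centers shift.
a3: after 1 affine step, its disk has center (1/4, 1/4), radius 1/9
a2: after 2 affine steps, its disk has center (1/36, -1/4), radius 1/90
a1: after 2 affine steps, its disk has center (0, -5/18), radius 1/90
a4: after 2 affine steps, its disk has center (-1/18, -1/4), radius 1/81


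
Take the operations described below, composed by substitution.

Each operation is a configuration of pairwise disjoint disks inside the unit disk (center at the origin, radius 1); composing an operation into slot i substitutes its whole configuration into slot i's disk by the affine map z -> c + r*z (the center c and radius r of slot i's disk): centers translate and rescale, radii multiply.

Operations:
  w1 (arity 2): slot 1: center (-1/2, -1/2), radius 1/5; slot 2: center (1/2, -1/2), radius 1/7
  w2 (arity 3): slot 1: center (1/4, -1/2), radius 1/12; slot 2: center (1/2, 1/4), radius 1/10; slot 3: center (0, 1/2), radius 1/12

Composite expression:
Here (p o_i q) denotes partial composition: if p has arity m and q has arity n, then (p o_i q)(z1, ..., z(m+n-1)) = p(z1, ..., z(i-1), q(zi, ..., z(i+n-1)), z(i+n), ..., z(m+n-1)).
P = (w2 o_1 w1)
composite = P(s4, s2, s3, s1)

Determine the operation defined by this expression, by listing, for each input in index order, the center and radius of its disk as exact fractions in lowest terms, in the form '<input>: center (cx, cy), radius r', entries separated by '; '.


Follow each s-input down from w2: c' goes to c + r*c', radius to r*r'.
tracing s4 down its 2-map path: center (5/24, -13/24), radius 1/60
tracing s2 down its 2-map path: center (7/24, -13/24), radius 1/84
tracing s3 down its 1-map path: center (1/2, 1/4), radius 1/10
tracing s1 down its 1-map path: center (0, 1/2), radius 1/12

s1: center (0, 1/2), radius 1/12; s2: center (7/24, -13/24), radius 1/84; s3: center (1/2, 1/4), radius 1/10; s4: center (5/24, -13/24), radius 1/60


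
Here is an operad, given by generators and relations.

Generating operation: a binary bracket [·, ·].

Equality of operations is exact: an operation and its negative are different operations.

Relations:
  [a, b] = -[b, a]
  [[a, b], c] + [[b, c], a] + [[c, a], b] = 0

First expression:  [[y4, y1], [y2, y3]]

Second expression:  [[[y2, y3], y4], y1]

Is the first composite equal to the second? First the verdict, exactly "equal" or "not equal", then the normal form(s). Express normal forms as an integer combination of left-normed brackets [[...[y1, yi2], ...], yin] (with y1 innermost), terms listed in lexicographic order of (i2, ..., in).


not equal — first -[[[y1, y4], y2], y3] + [[[y1, y4], y3], y2], second -[[[y1, y2], y3], y4] + [[[y1, y3], y2], y4] + [[[y1, y4], y2], y3] - [[[y1, y4], y3], y2]


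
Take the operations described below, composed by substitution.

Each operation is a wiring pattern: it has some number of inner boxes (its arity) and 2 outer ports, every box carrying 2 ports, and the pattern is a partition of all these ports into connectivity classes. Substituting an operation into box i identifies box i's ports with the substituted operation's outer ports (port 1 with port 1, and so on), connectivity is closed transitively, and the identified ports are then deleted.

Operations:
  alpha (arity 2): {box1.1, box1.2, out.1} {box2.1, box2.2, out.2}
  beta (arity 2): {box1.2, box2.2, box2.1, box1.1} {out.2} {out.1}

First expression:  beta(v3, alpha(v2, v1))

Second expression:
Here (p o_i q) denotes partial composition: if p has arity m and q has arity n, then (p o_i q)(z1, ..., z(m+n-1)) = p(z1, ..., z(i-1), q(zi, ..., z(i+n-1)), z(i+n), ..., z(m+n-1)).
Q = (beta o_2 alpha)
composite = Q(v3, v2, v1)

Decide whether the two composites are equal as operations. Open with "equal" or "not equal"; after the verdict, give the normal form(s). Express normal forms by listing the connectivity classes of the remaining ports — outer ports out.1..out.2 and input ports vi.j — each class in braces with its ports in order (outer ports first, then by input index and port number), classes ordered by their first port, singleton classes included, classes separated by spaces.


equal — both sides give {out.1} {out.2} {v1.1, v1.2, v2.1, v2.2, v3.1, v3.2}

In normal form, the first expression is {out.1} {out.2} {v1.1, v1.2, v2.1, v2.2, v3.1, v3.2}
In normal form, the second expression is {out.1} {out.2} {v1.1, v1.2, v2.1, v2.2, v3.1, v3.2}
Both agree, so they are equal.


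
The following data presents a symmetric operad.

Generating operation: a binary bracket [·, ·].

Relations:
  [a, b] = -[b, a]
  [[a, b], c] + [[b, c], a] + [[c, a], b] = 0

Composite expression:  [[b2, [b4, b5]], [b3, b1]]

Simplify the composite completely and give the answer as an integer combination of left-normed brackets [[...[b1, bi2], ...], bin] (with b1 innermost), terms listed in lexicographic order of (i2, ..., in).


Left-normed coefficients sit on the b1-initial expansion words.
Composite bracket: [[b2, [b4, b5]], [b3, b1]]
Full expansion: 16 signed words from ab - ba (2^4 = 16).
Keep just the words that open with b1:
  word b1b3b2b4b5 has sign +1, contributing +[[[[b1, b3], b2], b4], b5]
  word b1b3b2b5b4 has sign -1, contributing -[[[[b1, b3], b2], b5], b4]
  word b1b3b4b5b2 has sign -1, contributing -[[[[b1, b3], b4], b5], b2]
  word b1b3b5b4b2 has sign +1, contributing +[[[[b1, b3], b5], b4], b2]

[[[[b1, b3], b2], b4], b5] - [[[[b1, b3], b2], b5], b4] - [[[[b1, b3], b4], b5], b2] + [[[[b1, b3], b5], b4], b2]


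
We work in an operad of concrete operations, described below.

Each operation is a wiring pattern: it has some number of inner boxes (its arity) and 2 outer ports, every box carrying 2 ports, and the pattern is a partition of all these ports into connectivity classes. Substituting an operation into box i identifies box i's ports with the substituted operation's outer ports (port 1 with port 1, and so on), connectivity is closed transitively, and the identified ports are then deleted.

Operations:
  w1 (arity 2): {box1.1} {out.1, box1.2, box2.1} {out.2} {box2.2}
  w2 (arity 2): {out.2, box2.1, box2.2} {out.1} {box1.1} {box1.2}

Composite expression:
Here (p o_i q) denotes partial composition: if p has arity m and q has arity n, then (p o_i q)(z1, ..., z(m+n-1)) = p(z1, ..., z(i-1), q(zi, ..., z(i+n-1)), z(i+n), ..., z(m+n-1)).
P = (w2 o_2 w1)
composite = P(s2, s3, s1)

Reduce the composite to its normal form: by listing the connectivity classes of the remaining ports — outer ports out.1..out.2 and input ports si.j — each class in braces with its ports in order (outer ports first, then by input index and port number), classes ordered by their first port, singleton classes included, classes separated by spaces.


{out.1} {out.2, s1.1, s3.2} {s1.2} {s2.1} {s2.2} {s3.1}


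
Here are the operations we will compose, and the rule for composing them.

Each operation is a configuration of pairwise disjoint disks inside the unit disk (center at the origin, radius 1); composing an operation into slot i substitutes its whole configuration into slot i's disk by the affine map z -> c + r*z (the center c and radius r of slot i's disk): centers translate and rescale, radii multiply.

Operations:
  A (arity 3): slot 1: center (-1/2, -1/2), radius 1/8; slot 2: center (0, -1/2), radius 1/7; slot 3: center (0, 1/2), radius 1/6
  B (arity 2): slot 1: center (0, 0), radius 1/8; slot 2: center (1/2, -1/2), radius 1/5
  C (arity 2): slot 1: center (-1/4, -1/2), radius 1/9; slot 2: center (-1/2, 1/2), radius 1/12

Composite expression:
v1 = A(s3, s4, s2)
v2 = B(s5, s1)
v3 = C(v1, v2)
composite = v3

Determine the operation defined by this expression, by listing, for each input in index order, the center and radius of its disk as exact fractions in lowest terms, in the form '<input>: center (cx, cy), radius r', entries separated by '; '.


s1: center (-11/24, 11/24), radius 1/60; s2: center (-1/4, -4/9), radius 1/54; s3: center (-11/36, -5/9), radius 1/72; s4: center (-1/4, -5/9), radius 1/63; s5: center (-1/2, 1/2), radius 1/96

Nesting under C composes maps z -> c + r*z down each s-path.
s3 passes through 2 substitutions, ending at center (-11/36, -5/9), radius 1/72
s4 passes through 2 substitutions, ending at center (-1/4, -5/9), radius 1/63
s2 passes through 2 substitutions, ending at center (-1/4, -4/9), radius 1/54
s5 passes through 2 substitutions, ending at center (-1/2, 1/2), radius 1/96
s1 passes through 2 substitutions, ending at center (-11/24, 11/24), radius 1/60


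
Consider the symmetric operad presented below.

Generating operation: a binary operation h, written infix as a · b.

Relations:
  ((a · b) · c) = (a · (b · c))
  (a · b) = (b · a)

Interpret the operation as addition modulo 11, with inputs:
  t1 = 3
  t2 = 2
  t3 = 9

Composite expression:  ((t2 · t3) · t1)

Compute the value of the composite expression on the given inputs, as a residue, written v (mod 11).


3 (mod 11)

(t2 · t3) = 0
((t2 · t3) · t1) = 3


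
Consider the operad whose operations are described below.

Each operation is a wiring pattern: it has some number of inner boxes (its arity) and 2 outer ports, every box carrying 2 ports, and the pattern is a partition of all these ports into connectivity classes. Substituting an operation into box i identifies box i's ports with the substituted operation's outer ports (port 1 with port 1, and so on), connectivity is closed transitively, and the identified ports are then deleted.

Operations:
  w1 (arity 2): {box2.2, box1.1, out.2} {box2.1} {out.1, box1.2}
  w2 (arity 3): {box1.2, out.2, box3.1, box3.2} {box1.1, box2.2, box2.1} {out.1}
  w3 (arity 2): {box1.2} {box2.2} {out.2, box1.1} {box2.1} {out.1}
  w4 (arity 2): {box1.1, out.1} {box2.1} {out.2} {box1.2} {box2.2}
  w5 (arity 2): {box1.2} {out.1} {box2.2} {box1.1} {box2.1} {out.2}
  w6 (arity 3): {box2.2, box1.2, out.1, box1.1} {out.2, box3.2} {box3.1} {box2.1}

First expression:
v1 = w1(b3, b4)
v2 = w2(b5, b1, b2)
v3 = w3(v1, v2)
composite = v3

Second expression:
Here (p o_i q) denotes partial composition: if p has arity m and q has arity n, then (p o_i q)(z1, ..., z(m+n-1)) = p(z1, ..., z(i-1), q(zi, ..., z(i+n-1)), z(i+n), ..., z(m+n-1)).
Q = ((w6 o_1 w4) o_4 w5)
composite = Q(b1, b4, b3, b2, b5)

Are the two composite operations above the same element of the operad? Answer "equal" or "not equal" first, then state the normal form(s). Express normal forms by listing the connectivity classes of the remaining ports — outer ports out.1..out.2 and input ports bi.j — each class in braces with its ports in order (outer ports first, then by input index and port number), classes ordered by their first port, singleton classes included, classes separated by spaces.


not equal — first {out.1} {out.2, b3.2} {b1.1, b1.2, b5.1} {b2.1, b2.2, b5.2} {b3.1, b4.2} {b4.1}, second {out.1, b1.1, b3.2} {out.2} {b1.2} {b2.1} {b2.2} {b3.1} {b4.1} {b4.2} {b5.1} {b5.2}


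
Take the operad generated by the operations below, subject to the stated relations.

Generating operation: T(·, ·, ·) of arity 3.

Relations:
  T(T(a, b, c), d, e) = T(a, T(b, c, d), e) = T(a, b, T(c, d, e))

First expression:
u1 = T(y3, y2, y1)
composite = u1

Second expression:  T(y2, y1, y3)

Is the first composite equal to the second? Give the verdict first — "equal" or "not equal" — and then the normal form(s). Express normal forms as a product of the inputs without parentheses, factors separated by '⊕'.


not equal; the first gives y3 ⊕ y2 ⊕ y1 and the second y2 ⊕ y1 ⊕ y3


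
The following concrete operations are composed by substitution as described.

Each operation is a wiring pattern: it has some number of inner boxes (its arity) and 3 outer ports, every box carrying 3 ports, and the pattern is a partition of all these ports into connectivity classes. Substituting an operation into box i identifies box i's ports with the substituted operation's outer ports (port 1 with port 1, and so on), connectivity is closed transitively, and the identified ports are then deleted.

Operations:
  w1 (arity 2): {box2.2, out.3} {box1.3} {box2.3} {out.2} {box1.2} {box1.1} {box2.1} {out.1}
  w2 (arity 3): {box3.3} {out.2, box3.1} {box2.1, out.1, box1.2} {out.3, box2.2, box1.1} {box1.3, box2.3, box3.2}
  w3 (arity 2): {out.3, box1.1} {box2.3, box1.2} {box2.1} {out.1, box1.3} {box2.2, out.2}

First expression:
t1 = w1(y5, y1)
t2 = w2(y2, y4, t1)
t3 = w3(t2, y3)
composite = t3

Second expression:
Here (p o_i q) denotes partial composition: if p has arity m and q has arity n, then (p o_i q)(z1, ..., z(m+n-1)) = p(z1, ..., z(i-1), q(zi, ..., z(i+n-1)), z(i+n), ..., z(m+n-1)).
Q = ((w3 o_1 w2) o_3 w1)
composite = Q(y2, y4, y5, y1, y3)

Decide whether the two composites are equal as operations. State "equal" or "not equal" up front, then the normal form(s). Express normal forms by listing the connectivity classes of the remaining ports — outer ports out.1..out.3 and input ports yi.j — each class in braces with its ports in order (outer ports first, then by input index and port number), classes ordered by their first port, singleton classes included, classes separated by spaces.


equal; both compose to {out.1, y2.1, y4.2} {out.2, y3.2} {out.3, y2.2, y4.1} {y1.1} {y1.2} {y1.3} {y2.3, y4.3} {y3.1} {y3.3} {y5.1} {y5.2} {y5.3}

Reducing the first expression gives {out.1, y2.1, y4.2} {out.2, y3.2} {out.3, y2.2, y4.1} {y1.1} {y1.2} {y1.3} {y2.3, y4.3} {y3.1} {y3.3} {y5.1} {y5.2} {y5.3}
Reducing the second expression gives {out.1, y2.1, y4.2} {out.2, y3.2} {out.3, y2.2, y4.1} {y1.1} {y1.2} {y1.3} {y2.3, y4.3} {y3.1} {y3.3} {y5.1} {y5.2} {y5.3}
The normal forms match — equal.


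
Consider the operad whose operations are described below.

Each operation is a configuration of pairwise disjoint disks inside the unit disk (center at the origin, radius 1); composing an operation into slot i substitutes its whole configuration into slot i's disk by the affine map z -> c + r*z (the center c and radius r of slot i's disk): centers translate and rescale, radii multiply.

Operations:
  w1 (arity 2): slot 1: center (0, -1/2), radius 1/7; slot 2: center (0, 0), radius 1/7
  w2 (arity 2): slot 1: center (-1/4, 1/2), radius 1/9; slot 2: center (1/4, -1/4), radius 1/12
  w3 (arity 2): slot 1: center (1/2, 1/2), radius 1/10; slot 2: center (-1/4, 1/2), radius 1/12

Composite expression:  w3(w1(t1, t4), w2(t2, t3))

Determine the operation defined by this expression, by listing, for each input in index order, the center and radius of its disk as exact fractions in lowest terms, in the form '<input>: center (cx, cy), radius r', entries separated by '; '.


Nesting under w3 composes maps z -> c + r*z down each t-path.
tracing t1 down its 2-map path: center (1/2, 9/20), radius 1/70
tracing t4 down its 2-map path: center (1/2, 1/2), radius 1/70
tracing t2 down its 2-map path: center (-13/48, 13/24), radius 1/108
tracing t3 down its 2-map path: center (-11/48, 23/48), radius 1/144

t1: center (1/2, 9/20), radius 1/70; t2: center (-13/48, 13/24), radius 1/108; t3: center (-11/48, 23/48), radius 1/144; t4: center (1/2, 1/2), radius 1/70


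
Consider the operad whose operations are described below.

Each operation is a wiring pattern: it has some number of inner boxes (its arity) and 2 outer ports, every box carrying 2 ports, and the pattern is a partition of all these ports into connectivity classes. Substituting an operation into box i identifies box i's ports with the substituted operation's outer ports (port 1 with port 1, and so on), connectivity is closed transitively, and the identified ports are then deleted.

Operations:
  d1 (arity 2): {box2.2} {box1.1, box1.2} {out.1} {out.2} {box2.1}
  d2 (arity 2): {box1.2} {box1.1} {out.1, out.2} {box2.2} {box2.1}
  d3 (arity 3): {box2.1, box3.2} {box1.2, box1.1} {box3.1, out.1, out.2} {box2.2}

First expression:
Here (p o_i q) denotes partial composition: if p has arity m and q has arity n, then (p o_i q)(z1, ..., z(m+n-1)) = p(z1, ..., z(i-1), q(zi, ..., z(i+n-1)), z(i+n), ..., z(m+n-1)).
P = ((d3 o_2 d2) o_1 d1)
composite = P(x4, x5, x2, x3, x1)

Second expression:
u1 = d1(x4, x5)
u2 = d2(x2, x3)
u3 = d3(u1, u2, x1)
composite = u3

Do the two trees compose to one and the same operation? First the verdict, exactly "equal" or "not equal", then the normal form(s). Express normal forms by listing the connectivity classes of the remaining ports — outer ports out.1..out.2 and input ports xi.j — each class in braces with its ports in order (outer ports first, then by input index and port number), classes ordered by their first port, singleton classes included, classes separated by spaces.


equal: each reduces to {out.1, out.2, x1.1} {x1.2} {x2.1} {x2.2} {x3.1} {x3.2} {x4.1, x4.2} {x5.1} {x5.2}

The first composite normalizes to {out.1, out.2, x1.1} {x1.2} {x2.1} {x2.2} {x3.1} {x3.2} {x4.1, x4.2} {x5.1} {x5.2}
The second composite normalizes to {out.1, out.2, x1.1} {x1.2} {x2.1} {x2.2} {x3.1} {x3.2} {x4.1, x4.2} {x5.1} {x5.2}
Identical normal forms: equal.


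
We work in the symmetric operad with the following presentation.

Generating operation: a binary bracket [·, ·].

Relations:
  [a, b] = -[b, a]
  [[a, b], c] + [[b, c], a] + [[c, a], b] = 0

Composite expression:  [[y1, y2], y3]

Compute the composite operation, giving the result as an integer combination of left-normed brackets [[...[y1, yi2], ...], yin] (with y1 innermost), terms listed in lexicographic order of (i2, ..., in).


[[y1, y2], y3]

Skip Jacobi rewriting: expand, keep y1-initial words, read off terms.
Composite bracket: [[y1, y2], y3]
Full expansion: 4 signed words from ab - ba (2^2 = 4).
Keep just the words that open with y1:
  from y1y2y3, sign +1: term +[[y1, y2], y3]


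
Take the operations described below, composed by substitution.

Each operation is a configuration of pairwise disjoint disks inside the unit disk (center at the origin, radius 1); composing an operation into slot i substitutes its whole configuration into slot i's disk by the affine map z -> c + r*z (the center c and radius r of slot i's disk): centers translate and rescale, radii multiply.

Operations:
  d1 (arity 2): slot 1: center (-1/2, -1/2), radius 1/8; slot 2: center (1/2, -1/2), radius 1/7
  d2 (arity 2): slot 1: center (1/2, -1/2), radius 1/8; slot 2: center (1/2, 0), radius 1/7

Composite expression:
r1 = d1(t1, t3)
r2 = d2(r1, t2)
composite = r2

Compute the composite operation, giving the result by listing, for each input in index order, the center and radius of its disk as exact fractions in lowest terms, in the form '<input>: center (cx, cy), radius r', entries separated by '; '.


t1: center (7/16, -9/16), radius 1/64; t2: center (1/2, 0), radius 1/7; t3: center (9/16, -9/16), radius 1/56


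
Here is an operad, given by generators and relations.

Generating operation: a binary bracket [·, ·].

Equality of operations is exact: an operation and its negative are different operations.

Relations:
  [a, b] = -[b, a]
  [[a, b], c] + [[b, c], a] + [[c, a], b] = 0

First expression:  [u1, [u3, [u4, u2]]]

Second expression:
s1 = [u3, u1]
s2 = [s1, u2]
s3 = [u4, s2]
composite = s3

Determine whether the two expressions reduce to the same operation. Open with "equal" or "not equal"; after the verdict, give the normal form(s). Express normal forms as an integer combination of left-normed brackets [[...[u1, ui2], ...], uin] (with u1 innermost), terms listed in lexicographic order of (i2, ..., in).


not equal; the first gives [[[u1, u2], u4], u3] - [[[u1, u3], u2], u4] + [[[u1, u3], u4], u2] - [[[u1, u4], u2], u3] and the second [[[u1, u3], u2], u4]

In normal form, the first expression is [[[u1, u2], u4], u3] - [[[u1, u3], u2], u4] + [[[u1, u3], u4], u2] - [[[u1, u4], u2], u3]
In normal form, the second expression is [[[u1, u3], u2], u4]
Different reductions; not equal.


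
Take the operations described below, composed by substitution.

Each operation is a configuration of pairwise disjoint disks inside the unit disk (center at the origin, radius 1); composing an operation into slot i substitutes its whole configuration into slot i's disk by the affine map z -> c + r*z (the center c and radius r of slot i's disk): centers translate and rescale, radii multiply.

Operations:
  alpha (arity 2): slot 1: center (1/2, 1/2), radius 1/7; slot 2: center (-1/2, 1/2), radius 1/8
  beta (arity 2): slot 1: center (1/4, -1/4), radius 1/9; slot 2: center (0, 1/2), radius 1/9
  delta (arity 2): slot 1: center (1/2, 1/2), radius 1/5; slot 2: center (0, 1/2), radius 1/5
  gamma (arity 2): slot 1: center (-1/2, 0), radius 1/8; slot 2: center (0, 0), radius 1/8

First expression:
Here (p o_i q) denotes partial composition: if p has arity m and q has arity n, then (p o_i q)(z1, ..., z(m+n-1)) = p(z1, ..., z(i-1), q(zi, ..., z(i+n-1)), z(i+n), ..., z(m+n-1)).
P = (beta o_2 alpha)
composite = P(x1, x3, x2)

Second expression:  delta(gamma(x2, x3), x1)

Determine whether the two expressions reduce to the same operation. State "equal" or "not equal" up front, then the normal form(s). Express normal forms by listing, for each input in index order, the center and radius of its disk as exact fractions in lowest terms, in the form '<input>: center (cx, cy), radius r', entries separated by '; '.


not equal; first: x1: center (1/4, -1/4), radius 1/9; x2: center (-1/18, 5/9), radius 1/72; x3: center (1/18, 5/9), radius 1/63; second: x1: center (0, 1/2), radius 1/5; x2: center (2/5, 1/2), radius 1/40; x3: center (1/2, 1/2), radius 1/40


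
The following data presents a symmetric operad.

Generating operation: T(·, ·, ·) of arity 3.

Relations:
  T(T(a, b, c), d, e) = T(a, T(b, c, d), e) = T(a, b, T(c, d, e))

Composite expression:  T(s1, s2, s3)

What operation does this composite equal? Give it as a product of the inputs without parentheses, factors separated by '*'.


s1 * s2 * s3

Every regrouping of T is equal, so read the s-inputs in written order.
T(s1, s2, s3) unparenthesizes to s1 * s2 * s3


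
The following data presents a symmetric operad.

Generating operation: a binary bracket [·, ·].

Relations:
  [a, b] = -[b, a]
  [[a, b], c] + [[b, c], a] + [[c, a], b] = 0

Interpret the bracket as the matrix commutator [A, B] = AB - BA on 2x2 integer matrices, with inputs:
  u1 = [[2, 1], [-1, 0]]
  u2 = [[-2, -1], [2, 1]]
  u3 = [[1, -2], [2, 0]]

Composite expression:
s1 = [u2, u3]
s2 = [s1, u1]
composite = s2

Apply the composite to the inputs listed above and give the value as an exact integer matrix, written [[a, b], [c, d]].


[u2, u3] = [[2, 7], [8, -2]]
[[u2, u3], u1] = [[-15, -10], [20, 15]]

[[-15, -10], [20, 15]]


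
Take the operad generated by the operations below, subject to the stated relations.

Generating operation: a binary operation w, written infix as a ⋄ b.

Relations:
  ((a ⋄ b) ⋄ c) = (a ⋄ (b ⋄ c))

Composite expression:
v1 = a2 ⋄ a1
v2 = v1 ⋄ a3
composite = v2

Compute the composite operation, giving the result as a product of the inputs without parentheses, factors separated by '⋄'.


a2 ⋄ a1 ⋄ a3

Under associativity of w, the answer is the a's in reading order.
(a2 ⋄ a1) unparenthesizes to a2 ⋄ a1
((a2 ⋄ a1) ⋄ a3) unparenthesizes to a2 ⋄ a1 ⋄ a3


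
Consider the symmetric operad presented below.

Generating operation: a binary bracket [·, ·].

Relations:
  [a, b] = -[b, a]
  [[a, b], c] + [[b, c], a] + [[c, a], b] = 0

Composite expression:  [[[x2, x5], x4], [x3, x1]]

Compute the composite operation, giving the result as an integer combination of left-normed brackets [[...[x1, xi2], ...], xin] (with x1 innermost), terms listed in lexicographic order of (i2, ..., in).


[[[[x1, x3], x2], x5], x4] - [[[[x1, x3], x4], x2], x5] + [[[[x1, x3], x4], x5], x2] - [[[[x1, x3], x5], x2], x4]

In the tensor algebra, words opening x1 carry the x1-anchored form.
Composite bracket: [[[x2, x5], x4], [x3, x1]]
Expanding via [a, b] = ab - ba: 16 signed words (2^4 = 16).
Collect the words opening with x1:
  word x1x3x2x5x4 has sign +1, contributing +[[[[x1, x3], x2], x5], x4]
  word x1x3x4x2x5 has sign -1, contributing -[[[[x1, x3], x4], x2], x5]
  word x1x3x4x5x2 has sign +1, contributing +[[[[x1, x3], x4], x5], x2]
  word x1x3x5x2x4 has sign -1, contributing -[[[[x1, x3], x5], x2], x4]


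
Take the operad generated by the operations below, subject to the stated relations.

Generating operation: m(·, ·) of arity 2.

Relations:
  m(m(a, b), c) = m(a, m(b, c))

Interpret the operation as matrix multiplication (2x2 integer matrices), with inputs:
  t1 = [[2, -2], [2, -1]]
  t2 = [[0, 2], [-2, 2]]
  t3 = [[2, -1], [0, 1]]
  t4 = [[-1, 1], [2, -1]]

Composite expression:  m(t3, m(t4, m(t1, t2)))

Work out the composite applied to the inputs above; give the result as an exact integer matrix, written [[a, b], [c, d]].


[[-10, 6], [6, -2]]


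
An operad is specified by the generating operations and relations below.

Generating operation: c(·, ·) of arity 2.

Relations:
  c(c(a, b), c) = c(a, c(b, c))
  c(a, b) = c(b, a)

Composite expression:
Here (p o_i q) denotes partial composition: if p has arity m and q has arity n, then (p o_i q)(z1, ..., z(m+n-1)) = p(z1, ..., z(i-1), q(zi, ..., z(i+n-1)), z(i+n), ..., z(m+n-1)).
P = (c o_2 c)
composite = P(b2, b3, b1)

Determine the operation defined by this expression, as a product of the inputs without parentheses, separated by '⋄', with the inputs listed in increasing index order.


With c associative and commutative, the b-input set is all that matters.
c(b3, b1) collapses to b3 ⋄ b1
c(b2, c(b3, b1)) collapses to b2 ⋄ b3 ⋄ b1
rearranged into index order: b1 ⋄ b2 ⋄ b3

b1 ⋄ b2 ⋄ b3


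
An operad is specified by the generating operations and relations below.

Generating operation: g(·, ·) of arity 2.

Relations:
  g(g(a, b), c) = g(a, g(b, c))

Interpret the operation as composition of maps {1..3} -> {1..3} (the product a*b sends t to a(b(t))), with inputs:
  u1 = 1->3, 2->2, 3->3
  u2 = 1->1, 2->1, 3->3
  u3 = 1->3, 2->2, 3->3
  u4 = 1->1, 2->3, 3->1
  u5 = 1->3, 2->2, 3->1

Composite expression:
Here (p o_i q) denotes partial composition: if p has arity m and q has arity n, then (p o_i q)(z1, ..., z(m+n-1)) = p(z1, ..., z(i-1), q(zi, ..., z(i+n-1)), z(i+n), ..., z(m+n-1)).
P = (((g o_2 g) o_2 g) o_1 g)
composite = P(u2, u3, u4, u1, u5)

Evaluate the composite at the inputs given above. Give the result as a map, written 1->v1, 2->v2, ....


1->3, 2->3, 3->3

g(u2, u3) = 1->3, 2->1, 3->3
g(u4, u1) = 1->1, 2->3, 3->1
g(g(u4, u1), u5) = 1->1, 2->3, 3->1
g(g(u2, u3), g(g(u4, u1), u5)) = 1->3, 2->3, 3->3


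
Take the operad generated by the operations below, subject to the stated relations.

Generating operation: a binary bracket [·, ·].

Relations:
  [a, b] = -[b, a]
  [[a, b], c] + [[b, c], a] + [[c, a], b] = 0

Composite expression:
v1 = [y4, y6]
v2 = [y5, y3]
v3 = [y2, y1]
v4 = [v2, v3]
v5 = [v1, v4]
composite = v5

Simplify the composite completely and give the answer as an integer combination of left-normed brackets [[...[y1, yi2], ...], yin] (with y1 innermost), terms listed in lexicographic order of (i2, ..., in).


[[[[[y1, y2], y3], y5], y4], y6] - [[[[[y1, y2], y3], y5], y6], y4] - [[[[[y1, y2], y5], y3], y4], y6] + [[[[[y1, y2], y5], y3], y6], y4]


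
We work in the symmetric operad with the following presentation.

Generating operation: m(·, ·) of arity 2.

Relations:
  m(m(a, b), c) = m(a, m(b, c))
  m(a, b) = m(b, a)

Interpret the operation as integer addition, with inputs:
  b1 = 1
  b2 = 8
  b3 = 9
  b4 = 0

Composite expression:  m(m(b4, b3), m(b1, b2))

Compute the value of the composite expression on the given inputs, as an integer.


18

m(b4, b3) = 9
m(b1, b2) = 9
m(m(b4, b3), m(b1, b2)) = 18


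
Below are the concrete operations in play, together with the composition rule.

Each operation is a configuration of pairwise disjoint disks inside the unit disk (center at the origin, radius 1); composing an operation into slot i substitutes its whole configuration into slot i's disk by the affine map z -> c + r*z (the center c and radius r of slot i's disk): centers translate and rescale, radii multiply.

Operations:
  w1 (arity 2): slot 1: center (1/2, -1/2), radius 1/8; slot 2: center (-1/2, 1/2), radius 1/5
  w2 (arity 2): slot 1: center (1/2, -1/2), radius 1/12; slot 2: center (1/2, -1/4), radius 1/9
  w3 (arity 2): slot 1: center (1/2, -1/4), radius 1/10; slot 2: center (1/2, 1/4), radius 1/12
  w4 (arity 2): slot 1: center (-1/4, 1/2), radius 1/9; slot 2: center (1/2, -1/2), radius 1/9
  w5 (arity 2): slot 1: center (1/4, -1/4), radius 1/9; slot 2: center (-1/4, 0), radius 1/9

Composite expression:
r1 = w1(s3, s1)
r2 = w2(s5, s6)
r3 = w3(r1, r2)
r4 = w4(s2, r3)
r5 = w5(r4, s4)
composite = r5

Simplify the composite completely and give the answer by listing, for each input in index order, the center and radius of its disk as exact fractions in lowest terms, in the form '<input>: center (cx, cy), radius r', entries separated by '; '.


s1: center (14/45, -499/1620), radius 1/4050; s2: center (2/9, -7/36), radius 1/81; s3: center (253/810, -167/540), radius 1/6480; s4: center (-1/4, 0), radius 1/9; s5: center (607/1944, -589/1944), radius 1/11664; s6: center (607/1944, -1177/3888), radius 1/8748


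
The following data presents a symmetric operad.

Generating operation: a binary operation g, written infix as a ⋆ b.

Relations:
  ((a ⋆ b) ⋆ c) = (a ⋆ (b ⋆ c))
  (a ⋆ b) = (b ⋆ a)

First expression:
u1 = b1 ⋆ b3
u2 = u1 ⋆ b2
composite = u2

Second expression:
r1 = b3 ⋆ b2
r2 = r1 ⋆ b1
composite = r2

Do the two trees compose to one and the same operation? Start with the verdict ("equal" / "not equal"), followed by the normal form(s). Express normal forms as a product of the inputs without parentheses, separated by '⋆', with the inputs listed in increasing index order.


equal: each reduces to b1 ⋆ b2 ⋆ b3

Reducing the first expression gives b1 ⋆ b2 ⋆ b3
Reducing the second expression gives b1 ⋆ b2 ⋆ b3
Identical normal forms: equal.


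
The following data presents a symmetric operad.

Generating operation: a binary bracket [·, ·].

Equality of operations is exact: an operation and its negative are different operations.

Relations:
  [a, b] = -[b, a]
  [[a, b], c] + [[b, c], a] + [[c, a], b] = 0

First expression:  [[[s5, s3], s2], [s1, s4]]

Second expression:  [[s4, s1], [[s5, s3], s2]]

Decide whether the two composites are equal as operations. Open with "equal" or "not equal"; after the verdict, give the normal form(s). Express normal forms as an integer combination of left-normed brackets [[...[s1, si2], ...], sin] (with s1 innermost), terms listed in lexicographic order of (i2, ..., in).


equal — both sides give -[[[[s1, s4], s2], s3], s5] + [[[[s1, s4], s2], s5], s3] + [[[[s1, s4], s3], s5], s2] - [[[[s1, s4], s5], s3], s2]

Normal form of the first expression: -[[[[s1, s4], s2], s3], s5] + [[[[s1, s4], s2], s5], s3] + [[[[s1, s4], s3], s5], s2] - [[[[s1, s4], s5], s3], s2]
Normal form of the second expression: -[[[[s1, s4], s2], s3], s5] + [[[[s1, s4], s2], s5], s3] + [[[[s1, s4], s3], s5], s2] - [[[[s1, s4], s5], s3], s2]
Same normal form: equal.


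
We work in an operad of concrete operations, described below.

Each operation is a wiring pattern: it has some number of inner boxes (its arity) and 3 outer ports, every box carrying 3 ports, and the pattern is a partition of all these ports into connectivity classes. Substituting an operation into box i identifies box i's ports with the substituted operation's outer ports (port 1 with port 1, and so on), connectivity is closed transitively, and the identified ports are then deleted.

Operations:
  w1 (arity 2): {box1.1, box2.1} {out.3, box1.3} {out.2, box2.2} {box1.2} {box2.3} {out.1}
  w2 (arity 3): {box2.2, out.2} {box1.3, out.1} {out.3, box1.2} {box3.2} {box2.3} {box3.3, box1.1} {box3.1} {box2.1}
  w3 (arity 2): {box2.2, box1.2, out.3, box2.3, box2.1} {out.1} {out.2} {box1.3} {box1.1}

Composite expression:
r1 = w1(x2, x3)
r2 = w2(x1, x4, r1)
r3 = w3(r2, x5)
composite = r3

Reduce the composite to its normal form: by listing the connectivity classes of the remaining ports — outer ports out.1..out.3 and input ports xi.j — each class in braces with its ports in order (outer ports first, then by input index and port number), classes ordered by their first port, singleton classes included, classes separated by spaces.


Reachability decides: close wires over w3-identified ports.
stage w1: inputs (x2, x3), connectivity {out.1} {out.2, x3.2} {out.3, x2.3} {x2.1, x3.1} {x2.2} {x3.3}, out.j its boundary
stage w2: inputs (x1, x4, x2, x3), connectivity {out.1, x1.3} {out.2, x4.2} {out.3, x1.2} {x1.1, x2.3} {x2.1, x3.1} {x2.2} {x3.2} {x3.3} {x4.1} {x4.3}, out.j its boundary
stage w3: inputs (x1, x4, x2, x3, x5), connectivity {out.1} {out.2} {out.3, x4.2, x5.1, x5.2, x5.3} {x1.1, x2.3} {x1.2} {x1.3} {x2.1, x3.1} {x2.2} {x3.2} {x3.3} {x4.1} {x4.3}, out.j its boundary

{out.1} {out.2} {out.3, x4.2, x5.1, x5.2, x5.3} {x1.1, x2.3} {x1.2} {x1.3} {x2.1, x3.1} {x2.2} {x3.2} {x3.3} {x4.1} {x4.3}


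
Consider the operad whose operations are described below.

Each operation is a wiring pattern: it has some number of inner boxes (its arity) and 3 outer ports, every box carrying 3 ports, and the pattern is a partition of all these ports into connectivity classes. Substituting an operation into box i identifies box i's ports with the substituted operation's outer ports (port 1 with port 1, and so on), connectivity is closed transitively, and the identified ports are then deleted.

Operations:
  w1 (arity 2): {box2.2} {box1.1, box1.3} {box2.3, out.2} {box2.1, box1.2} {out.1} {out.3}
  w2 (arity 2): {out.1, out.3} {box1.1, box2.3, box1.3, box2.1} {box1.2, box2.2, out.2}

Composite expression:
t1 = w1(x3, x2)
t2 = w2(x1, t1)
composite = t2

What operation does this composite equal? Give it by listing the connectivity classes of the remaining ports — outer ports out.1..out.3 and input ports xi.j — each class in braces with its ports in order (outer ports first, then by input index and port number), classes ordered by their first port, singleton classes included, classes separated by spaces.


{out.1, out.3} {out.2, x1.2, x2.3} {x1.1, x1.3} {x2.1, x3.2} {x2.2} {x3.1, x3.3}
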